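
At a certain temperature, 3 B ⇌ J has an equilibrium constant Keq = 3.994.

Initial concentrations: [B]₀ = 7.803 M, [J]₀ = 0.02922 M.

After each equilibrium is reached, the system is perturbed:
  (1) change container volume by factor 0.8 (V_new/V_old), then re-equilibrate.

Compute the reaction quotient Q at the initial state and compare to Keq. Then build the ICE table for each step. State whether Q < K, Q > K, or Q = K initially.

Q₀ = 6.1503e-05 vs Keq = 3.994 ⇒ Q<K, forward
Step 1:
                   B          J
  init         7.803    0.02922
  Δ           -6.965      2.322
  eq          0.8381      2.351
  solve Keq expr → x = 2.322; check Q = 3.994
Then change container volume by factor 0.8 (V_new/V_old).
Step 2:
                   B          J
  init         1.048      2.939
  Δ            -0.14    0.04668
  eq          0.9075      2.985
  solve Keq expr → x = 0.04668; check Q = 3.994

Q₀ = 6.1503e-05; Q < K (proceeds forward)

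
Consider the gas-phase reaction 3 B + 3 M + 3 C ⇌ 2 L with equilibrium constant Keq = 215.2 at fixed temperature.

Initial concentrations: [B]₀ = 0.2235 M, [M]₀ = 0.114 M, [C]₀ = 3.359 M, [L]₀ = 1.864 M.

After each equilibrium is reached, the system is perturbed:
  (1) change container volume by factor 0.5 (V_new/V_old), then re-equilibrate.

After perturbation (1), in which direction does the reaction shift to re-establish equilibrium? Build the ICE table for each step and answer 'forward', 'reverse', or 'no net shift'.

Direction: forward

Q₀ = 5543 vs Keq = 215.2 ⇒ Q>K, reverse
Step 1:
                    B           M           C           L
  Initial      0.2235       0.114       3.359       1.864
  Change       0.1036      0.1036      0.1036    -0.06907
  Equil        0.3271      0.2176       3.463       1.795
  solve Keq expr → x = -0.03453; check Q = 215.2
Then change container volume by factor 0.5 (V_new/V_old).
Step 2:
                    B           M           C           L
  Initial      0.6542      0.4352       6.925        3.59
  Change      -0.2749     -0.2749     -0.2749      0.1833
  Equil        0.3793      0.1603        6.65       3.773
  solve Keq expr → x = 0.09163; check Q = 215.2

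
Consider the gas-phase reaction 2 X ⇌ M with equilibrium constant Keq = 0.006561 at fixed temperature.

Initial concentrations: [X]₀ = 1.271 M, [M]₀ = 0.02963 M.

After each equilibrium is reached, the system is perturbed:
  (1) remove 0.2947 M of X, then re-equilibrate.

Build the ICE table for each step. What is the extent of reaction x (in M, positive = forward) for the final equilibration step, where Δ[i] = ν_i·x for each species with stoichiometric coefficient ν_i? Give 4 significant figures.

Q₀ = 0.01834 vs Keq = 0.006561 ⇒ Q>K, reverse
Step 1:
                    X           M
  I             1.271     0.02963
  C           0.03682    -0.01841
  E             1.308     0.01122
  solve Keq expr → x = -0.01841; check Q = 0.006561
Then remove 0.2947 M of X.
Step 2:
                    X           M
  I             1.013     0.01122
  C          0.008742   -0.004371
  E             1.022    0.006851
  solve Keq expr → x = -0.004371; check Q = 0.006561

x = -0.004371 M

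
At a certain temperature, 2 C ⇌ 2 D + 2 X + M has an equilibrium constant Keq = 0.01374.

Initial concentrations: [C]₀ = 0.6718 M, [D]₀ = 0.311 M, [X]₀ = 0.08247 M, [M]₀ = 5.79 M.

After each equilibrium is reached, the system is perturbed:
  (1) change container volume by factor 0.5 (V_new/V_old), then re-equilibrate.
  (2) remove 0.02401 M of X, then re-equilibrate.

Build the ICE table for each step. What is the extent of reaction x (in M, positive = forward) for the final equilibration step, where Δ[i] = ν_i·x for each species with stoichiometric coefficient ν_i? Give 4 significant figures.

x = 0.009833 M

Q₀ = 0.008439 vs Keq = 0.01374 ⇒ Q<K, forward
Step 1:
                   C          D          X          M
  init        0.6718      0.311    0.08247       5.79
  Δ         -0.01542    0.01542    0.01542    0.00771
  eq          0.6564     0.3264    0.09789      5.798
  solve Keq expr → x = 0.00771; check Q = 0.01374
Then change container volume by factor 0.5 (V_new/V_old).
Step 2:
                   C          D          X          M
  init         1.313     0.6528     0.1958       11.6
  Δ           0.1062    -0.1062    -0.1062   -0.05311
  eq           1.419     0.5466    0.08956      11.54
  solve Keq expr → x = -0.05311; check Q = 0.01374
Then remove 0.02401 M of X.
Step 3:
                   C          D          X          M
  init         1.419     0.5466    0.06555      11.54
  Δ         -0.01967    0.01967    0.01967   0.009833
  eq           1.399     0.5663    0.08522      11.55
  solve Keq expr → x = 0.009833; check Q = 0.01374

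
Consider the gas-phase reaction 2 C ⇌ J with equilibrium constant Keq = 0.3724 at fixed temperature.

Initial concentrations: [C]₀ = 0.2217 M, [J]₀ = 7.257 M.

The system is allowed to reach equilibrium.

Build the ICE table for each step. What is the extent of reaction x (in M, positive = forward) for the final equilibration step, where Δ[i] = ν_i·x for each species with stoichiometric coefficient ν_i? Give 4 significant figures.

Q₀ = 147.6 vs Keq = 0.3724 ⇒ Q>K, reverse
Step 1:
                  C         J
  I          0.2217     7.257
  C           3.605    -1.803
  E           3.827     5.454
  solve Keq expr → x = -1.803; check Q = 0.3724

x = -1.803 M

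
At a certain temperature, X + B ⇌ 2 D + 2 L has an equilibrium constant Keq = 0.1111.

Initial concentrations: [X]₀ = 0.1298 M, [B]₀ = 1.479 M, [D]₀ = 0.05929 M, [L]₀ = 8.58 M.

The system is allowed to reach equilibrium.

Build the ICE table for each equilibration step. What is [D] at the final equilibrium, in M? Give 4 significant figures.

[D]_eq = 0.01852 M

Q₀ = 1.348 vs Keq = 0.1111 ⇒ Q>K, reverse
Step 1:
                  X         B         D         L
  I          0.1298     1.479   0.05929      8.58
  C         0.02038   0.02038  -0.04077  -0.04077
  E          0.1502     1.499   0.01852     8.539
  solve Keq expr → x = -0.02038; check Q = 0.1111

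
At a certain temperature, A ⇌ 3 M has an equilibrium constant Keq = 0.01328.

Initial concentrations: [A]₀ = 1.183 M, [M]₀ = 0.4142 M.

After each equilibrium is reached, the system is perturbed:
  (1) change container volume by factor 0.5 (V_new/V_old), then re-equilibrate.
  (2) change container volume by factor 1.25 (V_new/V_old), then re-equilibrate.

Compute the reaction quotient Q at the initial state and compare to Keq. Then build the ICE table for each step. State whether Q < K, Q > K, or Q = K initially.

Q₀ = 0.06007 vs Keq = 0.01328 ⇒ Q>K, reverse
Step 1:
                  A         M
  Initial     1.183    0.4142
  Change    0.05335     -0.16
  Equil       1.236    0.2542
  solve Keq expr → x = -0.05335; check Q = 0.01328
Then change container volume by factor 0.5 (V_new/V_old).
Step 2:
                  A         M
  Initial     2.473    0.5083
  Change    0.06182   -0.1855
  Equil       2.535    0.3229
  solve Keq expr → x = -0.06182; check Q = 0.01328
Then change container volume by factor 1.25 (V_new/V_old).
Step 3:
                  A         M
  Initial     2.028    0.2583
  Change   -0.01359   0.04076
  Equil       2.014    0.2991
  solve Keq expr → x = 0.01359; check Q = 0.01328

Q₀ = 0.06007; Q > K (proceeds reverse)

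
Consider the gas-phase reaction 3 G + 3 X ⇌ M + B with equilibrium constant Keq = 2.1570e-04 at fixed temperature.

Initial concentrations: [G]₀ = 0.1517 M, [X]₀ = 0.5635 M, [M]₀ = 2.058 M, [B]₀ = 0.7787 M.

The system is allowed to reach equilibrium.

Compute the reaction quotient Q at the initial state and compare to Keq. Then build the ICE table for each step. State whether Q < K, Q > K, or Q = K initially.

Q₀ = 2566 vs Keq = 2.1570e-04 ⇒ Q>K, reverse
Step 1:
                   G          X          M          B
  I           0.1517     0.5635      2.058     0.7787
  C            2.201      2.201    -0.7338    -0.7338
  E            2.353      2.765      1.324    0.04487
  solve Keq expr → x = -0.7338; check Q = 2.1570e-04

Q₀ = 2566; Q > K (proceeds reverse)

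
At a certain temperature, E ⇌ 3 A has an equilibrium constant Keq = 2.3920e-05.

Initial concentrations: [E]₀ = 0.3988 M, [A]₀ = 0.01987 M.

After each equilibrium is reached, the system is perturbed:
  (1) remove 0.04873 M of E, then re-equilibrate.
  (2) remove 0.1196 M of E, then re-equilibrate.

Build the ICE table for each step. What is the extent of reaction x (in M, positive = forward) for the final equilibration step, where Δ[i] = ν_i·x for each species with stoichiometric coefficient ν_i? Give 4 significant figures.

Q₀ = 1.9672e-05 vs Keq = 2.3920e-05 ⇒ Q<K, forward
Step 1:
                  E         A
  Initial    0.3988   0.01987
  Change  -4.4347e-04   0.00133
  Equil      0.3984    0.0212
  solve Keq expr → x = 4.4347e-04; check Q = 2.3920e-05
Then remove 0.04873 M of E.
Step 2:
                  E         A
  Initial    0.3496    0.0212
  Change  2.9885e-04 -8.9654e-04
  Equil      0.3499    0.0203
  solve Keq expr → x = -2.9885e-04; check Q = 2.3920e-05
Then remove 0.1196 M of E.
Step 3:
                  E         A
  Initial    0.2303    0.0203
  Change  8.7327e-04  -0.00262
  Equil      0.2312   0.01768
  solve Keq expr → x = -8.7327e-04; check Q = 2.3920e-05

x = -8.7327e-04 M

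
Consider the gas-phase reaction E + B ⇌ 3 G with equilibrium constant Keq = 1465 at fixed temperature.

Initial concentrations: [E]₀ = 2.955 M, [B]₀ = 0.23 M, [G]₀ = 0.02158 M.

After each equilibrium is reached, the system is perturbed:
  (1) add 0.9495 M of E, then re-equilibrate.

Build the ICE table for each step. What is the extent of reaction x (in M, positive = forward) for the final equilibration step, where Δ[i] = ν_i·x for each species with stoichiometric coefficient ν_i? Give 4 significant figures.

x = 2.3274e-05 M

Q₀ = 1.4787e-05 vs Keq = 1465 ⇒ Q<K, forward
Step 1:
                   E          B          G
  I            2.955       0.23    0.02158
  C          -0.2299    -0.2299     0.6897
  E            2.725 9.0148e-05     0.7113
  solve Keq expr → x = 0.2299; check Q = 1465
Then add 0.9495 M of E.
Step 2:
                   E          B          G
  I            3.675 9.0148e-05     0.7113
  C       -2.3274e-05 -2.3274e-05 6.9822e-05
  E            3.675 6.6874e-05     0.7114
  solve Keq expr → x = 2.3274e-05; check Q = 1465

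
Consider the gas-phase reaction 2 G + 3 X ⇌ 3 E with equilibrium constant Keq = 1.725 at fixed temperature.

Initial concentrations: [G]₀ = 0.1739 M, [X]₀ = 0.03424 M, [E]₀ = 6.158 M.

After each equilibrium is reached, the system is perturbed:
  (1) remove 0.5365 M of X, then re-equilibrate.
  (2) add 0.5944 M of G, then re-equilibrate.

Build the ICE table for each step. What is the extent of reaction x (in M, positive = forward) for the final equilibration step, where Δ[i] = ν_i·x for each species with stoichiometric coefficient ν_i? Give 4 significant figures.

Q₀ = 1.9236e+08 vs Keq = 1.725 ⇒ Q>K, reverse
Step 1:
                    G           X           E
  I            0.1739     0.03424       6.158
  C             1.508       2.262      -2.262
  E             1.682       2.297       3.896
  solve Keq expr → x = -0.7541; check Q = 1.725
Then remove 0.5365 M of X.
Step 2:
                    G           X           E
  I             1.682        1.76       3.896
  C            0.1693      0.2539     -0.2539
  E             1.851       2.014       3.642
  solve Keq expr → x = -0.08463; check Q = 1.725
Then add 0.5944 M of G.
Step 3:
                    G           X           E
  I             2.446       2.014       3.642
  C           -0.1268     -0.1902      0.1902
  E             2.319       1.824       3.832
  solve Keq expr → x = 0.06341; check Q = 1.725

x = 0.06341 M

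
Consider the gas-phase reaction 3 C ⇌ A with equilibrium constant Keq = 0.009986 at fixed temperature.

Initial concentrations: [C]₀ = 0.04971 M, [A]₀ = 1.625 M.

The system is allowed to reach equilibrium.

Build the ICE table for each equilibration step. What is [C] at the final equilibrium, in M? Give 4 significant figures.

[C]_eq = 3.566 M

Q₀ = 1.3229e+04 vs Keq = 0.009986 ⇒ Q>K, reverse
Step 1:
                    C           A
  I           0.04971       1.625
  C             3.516      -1.172
  E             3.566      0.4529
  solve Keq expr → x = -1.172; check Q = 0.009986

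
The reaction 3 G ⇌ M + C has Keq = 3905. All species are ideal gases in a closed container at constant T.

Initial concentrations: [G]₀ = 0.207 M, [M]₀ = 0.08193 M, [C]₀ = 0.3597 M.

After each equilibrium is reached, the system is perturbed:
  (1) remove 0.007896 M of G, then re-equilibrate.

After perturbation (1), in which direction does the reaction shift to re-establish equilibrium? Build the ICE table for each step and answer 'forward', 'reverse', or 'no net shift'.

Q₀ = 3.323 vs Keq = 3905 ⇒ Q<K, forward
Step 1:
                  G         M         C
  Initial     0.207   0.08193    0.3597
  Change    -0.1821   0.06071   0.06071
  Equil     0.02486    0.1426    0.4204
  solve Keq expr → x = 0.06071; check Q = 3905
Then remove 0.007896 M of G.
Step 2:
                  G         M         C
  Initial   0.01696    0.1426    0.4204
  Change   0.007696 -0.002565 -0.002565
  Equil     0.02466    0.1401    0.4178
  solve Keq expr → x = -0.002565; check Q = 3905

Direction: reverse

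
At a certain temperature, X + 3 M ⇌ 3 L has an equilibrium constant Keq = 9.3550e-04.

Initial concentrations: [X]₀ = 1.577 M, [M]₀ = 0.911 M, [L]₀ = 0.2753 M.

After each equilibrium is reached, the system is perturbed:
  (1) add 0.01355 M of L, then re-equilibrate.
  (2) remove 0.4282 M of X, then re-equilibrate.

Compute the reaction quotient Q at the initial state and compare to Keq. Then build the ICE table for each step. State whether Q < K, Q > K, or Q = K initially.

Q₀ = 0.0175; Q > K (proceeds reverse)

Q₀ = 0.0175 vs Keq = 9.3550e-04 ⇒ Q>K, reverse
Step 1:
                    X           M           L
  Initial       1.577       0.911      0.2753
  Change      0.05097      0.1529     -0.1529
  Equil         1.628       1.064      0.1224
  solve Keq expr → x = -0.05097; check Q = 9.3550e-04
Then add 0.01355 M of L.
Step 2:
                    X           M           L
  Initial       1.628       1.064       0.136
  Change      0.00402     0.01206    -0.01206
  Equil         1.632       1.076      0.1239
  solve Keq expr → x = -0.00402; check Q = 9.3550e-04
Then remove 0.4282 M of X.
Step 3:
                    X           M           L
  Initial       1.204       1.076      0.1239
  Change     0.003575     0.01072    -0.01072
  Equil         1.207       1.087      0.1132
  solve Keq expr → x = -0.003575; check Q = 9.3550e-04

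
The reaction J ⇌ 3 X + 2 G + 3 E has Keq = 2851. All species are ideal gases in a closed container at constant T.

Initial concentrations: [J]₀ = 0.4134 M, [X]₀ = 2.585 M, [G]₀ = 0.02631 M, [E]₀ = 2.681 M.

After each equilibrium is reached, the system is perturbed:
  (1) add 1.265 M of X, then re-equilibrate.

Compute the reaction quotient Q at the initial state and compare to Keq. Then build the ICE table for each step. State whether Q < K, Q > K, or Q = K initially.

Q₀ = 0.5574 vs Keq = 2851 ⇒ Q<K, forward
Step 1:
                  J         X         G         E
  I          0.4134     2.585   0.02631     2.681
  C         -0.2561    0.7682    0.5121    0.7682
  E          0.1573     3.353    0.5384     3.449
  solve Keq expr → x = 0.2561; check Q = 2851
Then add 1.265 M of X.
Step 2:
                  J         X         G         E
  I          0.1573     4.618    0.5384     3.449
  C         0.05219   -0.1566   -0.1044   -0.1566
  E          0.2095     4.462    0.4341     3.293
  solve Keq expr → x = -0.05219; check Q = 2851

Q₀ = 0.5574; Q < K (proceeds forward)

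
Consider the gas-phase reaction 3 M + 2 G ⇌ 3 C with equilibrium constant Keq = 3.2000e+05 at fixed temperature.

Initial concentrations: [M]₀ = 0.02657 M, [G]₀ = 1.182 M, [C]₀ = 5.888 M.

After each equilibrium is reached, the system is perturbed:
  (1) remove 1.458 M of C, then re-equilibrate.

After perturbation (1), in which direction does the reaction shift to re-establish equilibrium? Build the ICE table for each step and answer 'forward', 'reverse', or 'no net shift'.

Q₀ = 7.7892e+06 vs Keq = 3.2000e+05 ⇒ Q>K, reverse
Step 1:
                   M          G          C
  Initial    0.02657      1.182      5.888
  Change     0.04844    0.03229   -0.04844
  Equil      0.07501      1.214       5.84
  solve Keq expr → x = -0.01615; check Q = 3.2000e+05
Then remove 1.458 M of C.
Step 2:
                   M          G          C
  Initial    0.07501      1.214      4.382
  Change    -0.01812   -0.01208    0.01812
  Equil      0.05689      1.202        4.4
  solve Keq expr → x = 0.006039; check Q = 3.2000e+05

Direction: forward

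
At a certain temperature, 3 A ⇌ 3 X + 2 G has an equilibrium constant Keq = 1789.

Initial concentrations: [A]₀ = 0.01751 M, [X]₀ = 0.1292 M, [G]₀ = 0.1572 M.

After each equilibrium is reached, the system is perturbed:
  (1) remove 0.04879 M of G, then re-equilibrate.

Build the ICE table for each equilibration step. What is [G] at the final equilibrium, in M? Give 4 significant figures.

Q₀ = 9.927 vs Keq = 1789 ⇒ Q<K, forward
Step 1:
                    A           X           G
  init        0.01751      0.1292      0.1572
  Δ          -0.01394     0.01394    0.009294
  eq         0.003569      0.1431      0.1665
  solve Keq expr → x = 0.004647; check Q = 1789
Then remove 0.04879 M of G.
Step 2:
                    A           X           G
  init       0.003569      0.1431      0.1177
  Δ       -7.1478e-04  7.1478e-04  4.7652e-04
  eq         0.002854      0.1439      0.1182
  solve Keq expr → x = 2.3826e-04; check Q = 1789

[G]_eq = 0.1182 M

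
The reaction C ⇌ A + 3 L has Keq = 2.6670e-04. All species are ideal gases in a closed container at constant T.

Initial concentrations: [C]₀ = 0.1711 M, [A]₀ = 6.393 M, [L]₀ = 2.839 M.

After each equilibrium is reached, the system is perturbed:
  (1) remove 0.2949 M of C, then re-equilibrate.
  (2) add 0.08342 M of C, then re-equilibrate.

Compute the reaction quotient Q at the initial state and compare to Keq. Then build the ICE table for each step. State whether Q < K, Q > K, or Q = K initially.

Q₀ = 855 vs Keq = 2.6670e-04 ⇒ Q>K, reverse
Step 1:
                   C          A          L
  Initial     0.1711      6.393      2.839
  Change      0.9337    -0.9337     -2.801
  Equil        1.105      5.459    0.03779
  solve Keq expr → x = -0.9337; check Q = 2.6670e-04
Then remove 0.2949 M of C.
Step 2:
                   C          A          L
  Initial     0.8099      5.459    0.03779
  Change    0.001232  -0.001232  -0.003696
  Equil       0.8112      5.458     0.0341
  solve Keq expr → x = -0.001232; check Q = 2.6670e-04
Then add 0.08342 M of C.
Step 3:
                   C          A          L
  Initial     0.8946      5.458     0.0341
  Change  -3.7505e-04 3.7505e-04   0.001125
  Equil       0.8942      5.458    0.03522
  solve Keq expr → x = 3.7505e-04; check Q = 2.6670e-04

Q₀ = 855; Q > K (proceeds reverse)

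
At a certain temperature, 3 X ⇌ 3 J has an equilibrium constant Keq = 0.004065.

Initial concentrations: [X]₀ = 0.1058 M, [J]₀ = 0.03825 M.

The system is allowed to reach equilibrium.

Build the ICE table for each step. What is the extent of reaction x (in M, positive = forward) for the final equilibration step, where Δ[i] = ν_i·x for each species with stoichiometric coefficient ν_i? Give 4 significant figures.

Q₀ = 0.04725 vs Keq = 0.004065 ⇒ Q>K, reverse
Step 1:
                   X          J
  init        0.1058    0.03825
  Δ          0.01842   -0.01842
  eq          0.1242    0.01983
  solve Keq expr → x = -0.006141; check Q = 0.004065

x = -0.006141 M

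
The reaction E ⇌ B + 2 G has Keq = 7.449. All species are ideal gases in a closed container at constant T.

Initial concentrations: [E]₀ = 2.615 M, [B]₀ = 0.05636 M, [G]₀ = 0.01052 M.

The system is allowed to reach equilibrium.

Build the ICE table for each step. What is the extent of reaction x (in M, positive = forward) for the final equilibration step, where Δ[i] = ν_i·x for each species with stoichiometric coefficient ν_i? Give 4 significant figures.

x = 1.319 M

Q₀ = 2.3852e-06 vs Keq = 7.449 ⇒ Q<K, forward
Step 1:
                    E           B           G
  Initial       2.615     0.05636     0.01052
  Change       -1.319       1.319       2.638
  Equil         1.296       1.376       2.649
  solve Keq expr → x = 1.319; check Q = 7.449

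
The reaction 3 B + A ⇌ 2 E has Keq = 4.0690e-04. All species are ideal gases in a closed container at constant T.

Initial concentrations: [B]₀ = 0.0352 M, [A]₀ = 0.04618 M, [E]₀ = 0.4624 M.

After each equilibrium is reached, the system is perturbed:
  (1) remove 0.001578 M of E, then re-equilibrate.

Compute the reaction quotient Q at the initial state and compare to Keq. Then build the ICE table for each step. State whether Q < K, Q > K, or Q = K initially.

Q₀ = 1.0616e+05; Q > K (proceeds reverse)

Q₀ = 1.0616e+05 vs Keq = 4.0690e-04 ⇒ Q>K, reverse
Step 1:
                  B         A         E
  Initial    0.0352   0.04618    0.4624
  Change     0.6839     0.228    -0.456
  Equil      0.7191    0.2742  0.006441
  solve Keq expr → x = -0.228; check Q = 4.0690e-04
Then remove 0.001578 M of E.
Step 2:
                  B         A         E
  Initial    0.7191    0.2742  0.004863
  Change  -0.002307 -7.6902e-04  0.001538
  Equil      0.7168    0.2734  0.006401
  solve Keq expr → x = 7.6902e-04; check Q = 4.0690e-04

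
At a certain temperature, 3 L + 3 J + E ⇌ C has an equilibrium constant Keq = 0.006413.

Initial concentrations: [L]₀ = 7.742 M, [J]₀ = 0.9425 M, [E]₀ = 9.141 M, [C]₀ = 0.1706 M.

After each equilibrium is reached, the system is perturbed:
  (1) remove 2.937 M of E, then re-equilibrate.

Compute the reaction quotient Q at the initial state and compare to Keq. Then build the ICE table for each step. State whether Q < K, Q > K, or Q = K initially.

Q₀ = 4.8038e-05 vs Keq = 0.006413 ⇒ Q<K, forward
Step 1:
                    L           J           E           C
  Initial       7.742      0.9425       9.141      0.1706
  Change      -0.6731     -0.6731     -0.2244      0.2244
  Equil         7.069      0.2694       8.917       0.395
  solve Keq expr → x = 0.2244; check Q = 0.006413
Then remove 2.937 M of E.
Step 2:
                    L           J           E           C
  Initial       7.069      0.2694        5.98       0.395
  Change      0.03379     0.03379     0.01126    -0.01126
  Equil         7.103      0.3032       5.991      0.3837
  solve Keq expr → x = -0.01126; check Q = 0.006413

Q₀ = 4.8038e-05; Q < K (proceeds forward)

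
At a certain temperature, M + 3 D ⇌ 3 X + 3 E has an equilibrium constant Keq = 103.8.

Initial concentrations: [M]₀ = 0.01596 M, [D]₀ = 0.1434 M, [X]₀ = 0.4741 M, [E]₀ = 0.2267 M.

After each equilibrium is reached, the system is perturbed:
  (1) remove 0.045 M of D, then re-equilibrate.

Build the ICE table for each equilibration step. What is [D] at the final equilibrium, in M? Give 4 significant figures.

[D]_eq = 0.09507 M

Q₀ = 26.38 vs Keq = 103.8 ⇒ Q<K, forward
Step 1:
                    M           D           X           E
  I           0.01596      0.1434      0.4741      0.2267
  C          -0.00667    -0.02001     0.02001     0.02001
  E           0.00929      0.1234      0.4941      0.2467
  solve Keq expr → x = 0.00667; check Q = 103.8
Then remove 0.045 M of D.
Step 2:
                    M           D           X           E
  I           0.00929     0.07839      0.4941      0.2467
  C          0.005561     0.01668    -0.01668    -0.01668
  E           0.01485     0.09507      0.4774        0.23
  solve Keq expr → x = -0.005561; check Q = 103.8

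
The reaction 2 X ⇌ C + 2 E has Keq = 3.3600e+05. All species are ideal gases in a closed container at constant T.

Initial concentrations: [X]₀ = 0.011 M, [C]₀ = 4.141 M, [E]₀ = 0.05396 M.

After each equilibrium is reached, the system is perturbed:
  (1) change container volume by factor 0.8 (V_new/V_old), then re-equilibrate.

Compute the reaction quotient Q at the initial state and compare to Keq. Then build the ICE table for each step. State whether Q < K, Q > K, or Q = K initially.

Q₀ = 99.65 vs Keq = 3.3600e+05 ⇒ Q<K, forward
Step 1:
                  X         C         E
  Initial     0.011     4.141   0.05396
  Change   -0.01077  0.005386   0.01077
  Equil   2.2740e-04     4.146   0.06473
  solve Keq expr → x = 0.005386; check Q = 3.3600e+05
Then change container volume by factor 0.8 (V_new/V_old).
Step 2:
                  X         C         E
  Initial 2.8425e-04     5.183   0.08092
  Change  3.3419e-05 -1.6710e-05 -3.3419e-05
  Equil   3.1767e-04     5.183   0.08088
  solve Keq expr → x = -1.6710e-05; check Q = 3.3600e+05

Q₀ = 99.65; Q < K (proceeds forward)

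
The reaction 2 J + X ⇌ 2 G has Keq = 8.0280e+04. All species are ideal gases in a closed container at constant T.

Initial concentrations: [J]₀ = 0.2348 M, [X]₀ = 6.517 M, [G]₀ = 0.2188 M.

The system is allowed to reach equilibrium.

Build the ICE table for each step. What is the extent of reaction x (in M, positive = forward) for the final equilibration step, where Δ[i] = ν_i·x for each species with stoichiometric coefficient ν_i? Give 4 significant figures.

Q₀ = 0.1332 vs Keq = 8.0280e+04 ⇒ Q<K, forward
Step 1:
                   J          X          G
  init        0.2348      6.517     0.2188
  Δ          -0.2342    -0.1171     0.2342
  eq      6.3194e-04        6.4      0.453
  solve Keq expr → x = 0.1171; check Q = 8.0280e+04

x = 0.1171 M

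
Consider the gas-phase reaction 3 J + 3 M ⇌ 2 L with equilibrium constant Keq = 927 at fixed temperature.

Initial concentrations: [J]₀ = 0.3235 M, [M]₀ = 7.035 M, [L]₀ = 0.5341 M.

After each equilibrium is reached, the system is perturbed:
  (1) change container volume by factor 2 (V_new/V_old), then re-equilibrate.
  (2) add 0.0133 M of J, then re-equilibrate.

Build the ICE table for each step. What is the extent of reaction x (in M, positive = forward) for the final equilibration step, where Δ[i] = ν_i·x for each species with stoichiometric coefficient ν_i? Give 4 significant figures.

x = 0.004331 M

Q₀ = 0.0242 vs Keq = 927 ⇒ Q<K, forward
Step 1:
                  J         M         L
  Initial    0.3235     7.035    0.5341
  Change     -0.311    -0.311    0.2073
  Equil     0.01249     6.724    0.7414
  solve Keq expr → x = 0.1037; check Q = 927
Then change container volume by factor 2 (V_new/V_old).
Step 2:
                  J         M         L
  Initial  0.006247     3.362    0.3707
  Change   0.009277  0.009277 -0.006184
  Equil     0.01552     3.371    0.3645
  solve Keq expr → x = -0.003092; check Q = 927
Then add 0.0133 M of J.
Step 3:
                  J         M         L
  Initial   0.02882     3.371    0.3645
  Change   -0.01299  -0.01299  0.008663
  Equil     0.01583     3.358    0.3732
  solve Keq expr → x = 0.004331; check Q = 927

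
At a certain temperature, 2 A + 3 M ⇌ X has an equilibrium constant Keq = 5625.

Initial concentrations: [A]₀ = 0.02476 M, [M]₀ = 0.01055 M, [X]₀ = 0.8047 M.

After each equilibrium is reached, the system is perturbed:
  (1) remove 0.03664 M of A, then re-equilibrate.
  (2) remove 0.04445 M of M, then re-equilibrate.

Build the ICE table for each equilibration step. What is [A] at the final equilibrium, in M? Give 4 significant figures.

Q₀ = 1.1178e+09 vs Keq = 5625 ⇒ Q>K, reverse
Step 1:
                    A           M           X
  Initial     0.02476     0.01055      0.8047
  Change       0.1176      0.1765    -0.05882
  Equil        0.1424       0.187      0.7459
  solve Keq expr → x = -0.05882; check Q = 5625
Then remove 0.03664 M of A.
Step 2:
                    A           M           X
  Initial      0.1058       0.187      0.7459
  Change      0.01445     0.02168   -0.007226
  Equil        0.1202      0.2087      0.7387
  solve Keq expr → x = -0.007226; check Q = 5625
Then remove 0.04445 M of M.
Step 3:
                    A           M           X
  Initial      0.1202      0.1642      0.7387
  Change      0.01724     0.02586   -0.008622
  Equil        0.1375      0.1901        0.73
  solve Keq expr → x = -0.008622; check Q = 5625

[A]_eq = 0.1375 M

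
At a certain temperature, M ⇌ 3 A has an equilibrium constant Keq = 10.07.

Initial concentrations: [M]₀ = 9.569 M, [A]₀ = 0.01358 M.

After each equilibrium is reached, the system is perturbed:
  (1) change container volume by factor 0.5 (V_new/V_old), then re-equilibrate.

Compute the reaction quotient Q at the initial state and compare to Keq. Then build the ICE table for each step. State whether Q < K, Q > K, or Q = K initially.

Q₀ = 2.6172e-07 vs Keq = 10.07 ⇒ Q<K, forward
Step 1:
                   M          A
  Initial      9.569    0.01358
  Change      -1.443      4.328
  Equil        8.126      4.342
  solve Keq expr → x = 1.443; check Q = 10.07
Then change container volume by factor 0.5 (V_new/V_old).
Step 2:
                   M          A
  Initial      16.25      8.683
  Change       1.033       -3.1
  Equil        17.29      5.584
  solve Keq expr → x = -1.033; check Q = 10.07

Q₀ = 2.6172e-07; Q < K (proceeds forward)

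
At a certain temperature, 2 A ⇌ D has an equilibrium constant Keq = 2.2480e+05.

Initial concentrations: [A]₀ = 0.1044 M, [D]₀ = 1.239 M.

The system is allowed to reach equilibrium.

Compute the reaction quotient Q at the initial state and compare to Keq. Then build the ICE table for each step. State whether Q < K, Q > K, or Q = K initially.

Q₀ = 113.7; Q < K (proceeds forward)

Q₀ = 113.7 vs Keq = 2.2480e+05 ⇒ Q<K, forward
Step 1:
                   A          D
  I           0.1044      1.239
  C           -0.102      0.051
  E         0.002396       1.29
  solve Keq expr → x = 0.051; check Q = 2.2480e+05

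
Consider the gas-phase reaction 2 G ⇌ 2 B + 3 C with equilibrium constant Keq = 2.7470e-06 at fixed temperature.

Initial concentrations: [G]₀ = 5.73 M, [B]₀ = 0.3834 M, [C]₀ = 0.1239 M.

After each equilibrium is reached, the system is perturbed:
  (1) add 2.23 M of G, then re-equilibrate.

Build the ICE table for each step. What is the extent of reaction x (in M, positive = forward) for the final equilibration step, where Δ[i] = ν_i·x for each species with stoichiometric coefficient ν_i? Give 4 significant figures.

x = 0.006349 M

Q₀ = 8.5155e-06 vs Keq = 2.7470e-06 ⇒ Q>K, reverse
Step 1:
                  G         B         C
  I            5.73    0.3834    0.1239
  C         0.02336  -0.02336  -0.03505
  E           5.753      0.36   0.08885
  solve Keq expr → x = -0.01168; check Q = 2.7470e-06
Then add 2.23 M of G.
Step 2:
                  G         B         C
  I           7.983      0.36   0.08885
  C         -0.0127    0.0127   0.01905
  E           7.971    0.3727    0.1079
  solve Keq expr → x = 0.006349; check Q = 2.7470e-06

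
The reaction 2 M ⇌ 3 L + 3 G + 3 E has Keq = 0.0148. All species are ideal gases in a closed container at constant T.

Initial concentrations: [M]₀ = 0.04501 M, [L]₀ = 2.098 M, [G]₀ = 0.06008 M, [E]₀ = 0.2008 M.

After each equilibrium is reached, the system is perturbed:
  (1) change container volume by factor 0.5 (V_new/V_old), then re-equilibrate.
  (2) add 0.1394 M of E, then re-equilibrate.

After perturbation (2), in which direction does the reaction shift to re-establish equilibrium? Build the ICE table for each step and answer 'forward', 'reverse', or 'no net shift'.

Direction: reverse

Q₀ = 0.008003 vs Keq = 0.0148 ⇒ Q<K, forward
Step 1:
                   M          L          G          E
  init       0.04501      2.098    0.06008     0.2008
  Δ        -0.004328   0.006492   0.006492   0.006492
  eq         0.04068      2.104    0.06657     0.2073
  solve Keq expr → x = 0.002164; check Q = 0.0148
Then change container volume by factor 0.5 (V_new/V_old).
Step 2:
                   M          L          G          E
  init       0.08136      4.209     0.1331     0.4146
  Δ          0.05662   -0.08492   -0.08492   -0.08492
  eq           0.138      4.124    0.04822     0.3297
  solve Keq expr → x = -0.02831; check Q = 0.0148
Then add 0.1394 M of E.
Step 3:
                   M          L          G          E
  init         0.138      4.124    0.04822     0.4691
  Δ         0.008002     -0.012     -0.012     -0.012
  eq           0.146      4.112    0.03622     0.4571
  solve Keq expr → x = -0.004001; check Q = 0.0148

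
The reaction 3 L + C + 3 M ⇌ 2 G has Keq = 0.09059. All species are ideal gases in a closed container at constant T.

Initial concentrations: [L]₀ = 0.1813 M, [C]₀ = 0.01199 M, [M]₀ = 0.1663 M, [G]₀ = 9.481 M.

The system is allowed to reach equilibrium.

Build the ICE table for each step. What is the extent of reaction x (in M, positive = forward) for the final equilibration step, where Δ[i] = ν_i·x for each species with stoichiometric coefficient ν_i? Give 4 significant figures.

x = -0.9305 M

Q₀ = 2.7354e+08 vs Keq = 0.09059 ⇒ Q>K, reverse
Step 1:
                    L           C           M           G
  I            0.1813     0.01199      0.1663       9.481
  C             2.792      0.9305       2.792      -1.861
  E             2.973      0.9425       2.958        7.62
  solve Keq expr → x = -0.9305; check Q = 0.09059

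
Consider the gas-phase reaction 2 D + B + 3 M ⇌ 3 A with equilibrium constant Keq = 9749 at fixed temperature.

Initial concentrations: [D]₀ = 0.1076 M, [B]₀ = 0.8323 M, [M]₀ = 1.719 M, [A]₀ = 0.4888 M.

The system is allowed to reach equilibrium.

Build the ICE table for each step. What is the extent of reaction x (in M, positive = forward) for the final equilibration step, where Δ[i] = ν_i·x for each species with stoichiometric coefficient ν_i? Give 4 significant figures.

x = 0.05228 M

Q₀ = 2.386 vs Keq = 9749 ⇒ Q<K, forward
Step 1:
                   D          B          M          A
  Initial     0.1076     0.8323      1.719     0.4888
  Change     -0.1046   -0.05228    -0.1568     0.1568
  Equil     0.003047       0.78      1.562     0.6456
  solve Keq expr → x = 0.05228; check Q = 9749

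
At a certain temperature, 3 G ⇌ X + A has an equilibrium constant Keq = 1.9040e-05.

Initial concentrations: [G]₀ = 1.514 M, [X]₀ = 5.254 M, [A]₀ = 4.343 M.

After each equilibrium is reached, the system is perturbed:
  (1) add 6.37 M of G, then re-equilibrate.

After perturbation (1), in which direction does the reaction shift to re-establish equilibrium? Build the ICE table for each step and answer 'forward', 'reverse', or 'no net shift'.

Q₀ = 6.575 vs Keq = 1.9040e-05 ⇒ Q>K, reverse
Step 1:
                  G         X         A
  init        1.514     5.254     4.343
  Δ           12.85    -4.285    -4.285
  eq          14.37    0.9693   0.05827
  solve Keq expr → x = -4.285; check Q = 1.9040e-05
Then add 6.37 M of G.
Step 2:
                  G         X         A
  init        20.74    0.9693   0.05827
  Δ         -0.2845   0.09484   0.09484
  eq          20.45     1.064    0.1531
  solve Keq expr → x = 0.09484; check Q = 1.9040e-05

Direction: forward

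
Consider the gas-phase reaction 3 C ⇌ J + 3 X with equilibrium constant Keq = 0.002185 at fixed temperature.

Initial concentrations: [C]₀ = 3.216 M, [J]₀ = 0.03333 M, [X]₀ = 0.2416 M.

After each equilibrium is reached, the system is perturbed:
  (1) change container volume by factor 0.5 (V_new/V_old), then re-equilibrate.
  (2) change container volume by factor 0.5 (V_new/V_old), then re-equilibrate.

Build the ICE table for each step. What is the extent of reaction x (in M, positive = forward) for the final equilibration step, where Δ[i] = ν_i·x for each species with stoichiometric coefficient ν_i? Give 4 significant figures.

x = -0.09997 M

Q₀ = 1.4131e-05 vs Keq = 0.002185 ⇒ Q<K, forward
Step 1:
                   C          J          X
  I            3.216    0.03333     0.2416
  C          -0.4134     0.1378     0.4134
  E            2.803     0.1711      0.655
  solve Keq expr → x = 0.1378; check Q = 0.002185
Then change container volume by factor 0.5 (V_new/V_old).
Step 2:
                   C          J          X
  I            5.605     0.3423       1.31
  C           0.1713   -0.05709    -0.1713
  E            5.776     0.2852      1.139
  solve Keq expr → x = -0.05709; check Q = 0.002185
Then change container volume by factor 0.5 (V_new/V_old).
Step 3:
                   C          J          X
  I            11.55     0.5704      2.278
  C           0.2999   -0.09997    -0.2999
  E            11.85     0.4704      1.978
  solve Keq expr → x = -0.09997; check Q = 0.002185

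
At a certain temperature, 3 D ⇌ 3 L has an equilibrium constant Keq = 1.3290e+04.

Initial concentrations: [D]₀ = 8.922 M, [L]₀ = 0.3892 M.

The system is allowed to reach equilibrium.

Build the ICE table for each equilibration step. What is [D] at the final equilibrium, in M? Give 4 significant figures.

[D]_eq = 0.3772 M

Q₀ = 8.3010e-05 vs Keq = 1.3290e+04 ⇒ Q<K, forward
Step 1:
                   D          L
  init         8.922     0.3892
  Δ           -8.545      8.545
  eq          0.3772      8.934
  solve Keq expr → x = 2.848; check Q = 1.3290e+04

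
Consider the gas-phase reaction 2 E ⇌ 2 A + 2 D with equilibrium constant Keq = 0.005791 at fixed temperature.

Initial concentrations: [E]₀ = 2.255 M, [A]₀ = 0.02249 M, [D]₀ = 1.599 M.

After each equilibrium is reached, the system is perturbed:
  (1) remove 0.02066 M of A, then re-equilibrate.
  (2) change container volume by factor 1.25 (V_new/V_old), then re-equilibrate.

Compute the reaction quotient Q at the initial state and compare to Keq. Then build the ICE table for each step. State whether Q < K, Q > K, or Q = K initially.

Q₀ = 2.5432e-04; Q < K (proceeds forward)

Q₀ = 2.5432e-04 vs Keq = 0.005791 ⇒ Q<K, forward
Step 1:
                   E          A          D
  Initial      2.255    0.02249      1.599
  Change    -0.07646    0.07646    0.07646
  Equil        2.179    0.09895      1.675
  solve Keq expr → x = 0.03823; check Q = 0.005791
Then remove 0.02066 M of A.
Step 2:
                   E          A          D
  Initial      2.179    0.07829      1.675
  Change    -0.01873    0.01873    0.01873
  Equil         2.16    0.09701      1.694
  solve Keq expr → x = 0.009363; check Q = 0.005791
Then change container volume by factor 1.25 (V_new/V_old).
Step 3:
                   E          A          D
  Initial      1.728    0.07761      1.355
  Change    -0.01723    0.01723    0.01723
  Equil        1.711    0.09484      1.373
  solve Keq expr → x = 0.008615; check Q = 0.005791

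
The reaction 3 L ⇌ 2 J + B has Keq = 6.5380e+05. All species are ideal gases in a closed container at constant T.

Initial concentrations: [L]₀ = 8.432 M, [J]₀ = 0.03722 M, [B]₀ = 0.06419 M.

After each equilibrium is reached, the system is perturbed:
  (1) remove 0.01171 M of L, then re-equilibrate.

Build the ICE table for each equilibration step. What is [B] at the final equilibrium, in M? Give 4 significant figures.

[B]_eq = 2.854 M

Q₀ = 1.4833e-07 vs Keq = 6.5380e+05 ⇒ Q<K, forward
Step 1:
                    L           J           B
  init          8.432     0.03722     0.06419
  Δ             -8.38       5.587       2.793
  eq          0.05171       5.624       2.858
  solve Keq expr → x = 2.793; check Q = 6.5380e+05
Then remove 0.01171 M of L.
Step 2:
                    L           J           B
  init           0.04       5.624       2.858
  Δ           0.01164   -0.007759    -0.00388
  eq          0.05164       5.616       2.854
  solve Keq expr → x = -0.00388; check Q = 6.5380e+05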